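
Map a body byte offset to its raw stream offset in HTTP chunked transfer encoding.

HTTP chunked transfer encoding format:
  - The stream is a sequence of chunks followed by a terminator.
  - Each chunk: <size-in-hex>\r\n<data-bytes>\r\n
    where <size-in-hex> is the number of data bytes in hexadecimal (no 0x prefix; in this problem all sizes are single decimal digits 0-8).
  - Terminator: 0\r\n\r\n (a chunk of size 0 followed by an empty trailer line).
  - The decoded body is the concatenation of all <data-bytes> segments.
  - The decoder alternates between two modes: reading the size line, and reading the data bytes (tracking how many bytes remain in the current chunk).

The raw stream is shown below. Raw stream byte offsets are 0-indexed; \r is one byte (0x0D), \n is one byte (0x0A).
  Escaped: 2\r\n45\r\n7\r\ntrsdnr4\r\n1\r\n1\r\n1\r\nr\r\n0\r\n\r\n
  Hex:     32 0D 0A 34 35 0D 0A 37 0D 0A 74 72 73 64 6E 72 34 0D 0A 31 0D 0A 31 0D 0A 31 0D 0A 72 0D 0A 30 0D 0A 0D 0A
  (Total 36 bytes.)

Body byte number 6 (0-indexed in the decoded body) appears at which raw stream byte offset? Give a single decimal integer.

Answer: 14

Derivation:
Chunk 1: stream[0..1]='2' size=0x2=2, data at stream[3..5]='45' -> body[0..2], body so far='45'
Chunk 2: stream[7..8]='7' size=0x7=7, data at stream[10..17]='trsdnr4' -> body[2..9], body so far='45trsdnr4'
Chunk 3: stream[19..20]='1' size=0x1=1, data at stream[22..23]='1' -> body[9..10], body so far='45trsdnr41'
Chunk 4: stream[25..26]='1' size=0x1=1, data at stream[28..29]='r' -> body[10..11], body so far='45trsdnr41r'
Chunk 5: stream[31..32]='0' size=0 (terminator). Final body='45trsdnr41r' (11 bytes)
Body byte 6 at stream offset 14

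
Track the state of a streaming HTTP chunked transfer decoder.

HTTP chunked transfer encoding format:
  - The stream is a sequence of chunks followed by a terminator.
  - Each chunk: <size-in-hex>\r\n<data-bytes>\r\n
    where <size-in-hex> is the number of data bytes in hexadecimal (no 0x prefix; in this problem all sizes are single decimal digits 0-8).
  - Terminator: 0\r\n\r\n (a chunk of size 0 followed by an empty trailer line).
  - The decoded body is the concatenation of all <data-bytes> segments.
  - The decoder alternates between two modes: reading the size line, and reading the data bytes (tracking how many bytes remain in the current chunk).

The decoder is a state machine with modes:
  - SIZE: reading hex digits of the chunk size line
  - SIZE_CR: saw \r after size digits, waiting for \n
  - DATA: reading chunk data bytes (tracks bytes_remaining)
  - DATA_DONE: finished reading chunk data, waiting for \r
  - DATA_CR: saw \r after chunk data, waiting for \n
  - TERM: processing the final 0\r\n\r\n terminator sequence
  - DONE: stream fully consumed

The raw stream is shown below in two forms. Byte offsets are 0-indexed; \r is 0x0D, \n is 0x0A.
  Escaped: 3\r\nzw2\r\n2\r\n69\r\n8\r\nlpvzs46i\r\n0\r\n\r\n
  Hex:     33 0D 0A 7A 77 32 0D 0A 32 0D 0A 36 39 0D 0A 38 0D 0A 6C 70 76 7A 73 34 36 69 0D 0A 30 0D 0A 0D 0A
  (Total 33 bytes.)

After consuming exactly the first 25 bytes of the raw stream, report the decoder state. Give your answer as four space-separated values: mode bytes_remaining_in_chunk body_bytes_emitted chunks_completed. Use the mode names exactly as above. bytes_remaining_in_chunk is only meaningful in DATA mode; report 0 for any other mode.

Byte 0 = '3': mode=SIZE remaining=0 emitted=0 chunks_done=0
Byte 1 = 0x0D: mode=SIZE_CR remaining=0 emitted=0 chunks_done=0
Byte 2 = 0x0A: mode=DATA remaining=3 emitted=0 chunks_done=0
Byte 3 = 'z': mode=DATA remaining=2 emitted=1 chunks_done=0
Byte 4 = 'w': mode=DATA remaining=1 emitted=2 chunks_done=0
Byte 5 = '2': mode=DATA_DONE remaining=0 emitted=3 chunks_done=0
Byte 6 = 0x0D: mode=DATA_CR remaining=0 emitted=3 chunks_done=0
Byte 7 = 0x0A: mode=SIZE remaining=0 emitted=3 chunks_done=1
Byte 8 = '2': mode=SIZE remaining=0 emitted=3 chunks_done=1
Byte 9 = 0x0D: mode=SIZE_CR remaining=0 emitted=3 chunks_done=1
Byte 10 = 0x0A: mode=DATA remaining=2 emitted=3 chunks_done=1
Byte 11 = '6': mode=DATA remaining=1 emitted=4 chunks_done=1
Byte 12 = '9': mode=DATA_DONE remaining=0 emitted=5 chunks_done=1
Byte 13 = 0x0D: mode=DATA_CR remaining=0 emitted=5 chunks_done=1
Byte 14 = 0x0A: mode=SIZE remaining=0 emitted=5 chunks_done=2
Byte 15 = '8': mode=SIZE remaining=0 emitted=5 chunks_done=2
Byte 16 = 0x0D: mode=SIZE_CR remaining=0 emitted=5 chunks_done=2
Byte 17 = 0x0A: mode=DATA remaining=8 emitted=5 chunks_done=2
Byte 18 = 'l': mode=DATA remaining=7 emitted=6 chunks_done=2
Byte 19 = 'p': mode=DATA remaining=6 emitted=7 chunks_done=2
Byte 20 = 'v': mode=DATA remaining=5 emitted=8 chunks_done=2
Byte 21 = 'z': mode=DATA remaining=4 emitted=9 chunks_done=2
Byte 22 = 's': mode=DATA remaining=3 emitted=10 chunks_done=2
Byte 23 = '4': mode=DATA remaining=2 emitted=11 chunks_done=2
Byte 24 = '6': mode=DATA remaining=1 emitted=12 chunks_done=2

Answer: DATA 1 12 2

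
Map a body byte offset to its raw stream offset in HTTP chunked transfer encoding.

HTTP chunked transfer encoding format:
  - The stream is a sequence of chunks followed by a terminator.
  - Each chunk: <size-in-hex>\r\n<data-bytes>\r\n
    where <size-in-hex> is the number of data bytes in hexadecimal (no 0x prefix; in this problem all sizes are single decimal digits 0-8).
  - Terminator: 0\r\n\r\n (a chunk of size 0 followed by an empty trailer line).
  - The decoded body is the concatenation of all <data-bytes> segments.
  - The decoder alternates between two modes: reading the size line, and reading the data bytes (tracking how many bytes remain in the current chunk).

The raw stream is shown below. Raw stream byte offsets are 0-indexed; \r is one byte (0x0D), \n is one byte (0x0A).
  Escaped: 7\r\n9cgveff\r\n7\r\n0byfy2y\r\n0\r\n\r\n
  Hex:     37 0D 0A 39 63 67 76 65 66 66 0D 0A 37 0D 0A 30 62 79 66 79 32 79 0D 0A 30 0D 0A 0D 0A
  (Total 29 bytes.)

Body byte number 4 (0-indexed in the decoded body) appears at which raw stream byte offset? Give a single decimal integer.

Answer: 7

Derivation:
Chunk 1: stream[0..1]='7' size=0x7=7, data at stream[3..10]='9cgveff' -> body[0..7], body so far='9cgveff'
Chunk 2: stream[12..13]='7' size=0x7=7, data at stream[15..22]='0byfy2y' -> body[7..14], body so far='9cgveff0byfy2y'
Chunk 3: stream[24..25]='0' size=0 (terminator). Final body='9cgveff0byfy2y' (14 bytes)
Body byte 4 at stream offset 7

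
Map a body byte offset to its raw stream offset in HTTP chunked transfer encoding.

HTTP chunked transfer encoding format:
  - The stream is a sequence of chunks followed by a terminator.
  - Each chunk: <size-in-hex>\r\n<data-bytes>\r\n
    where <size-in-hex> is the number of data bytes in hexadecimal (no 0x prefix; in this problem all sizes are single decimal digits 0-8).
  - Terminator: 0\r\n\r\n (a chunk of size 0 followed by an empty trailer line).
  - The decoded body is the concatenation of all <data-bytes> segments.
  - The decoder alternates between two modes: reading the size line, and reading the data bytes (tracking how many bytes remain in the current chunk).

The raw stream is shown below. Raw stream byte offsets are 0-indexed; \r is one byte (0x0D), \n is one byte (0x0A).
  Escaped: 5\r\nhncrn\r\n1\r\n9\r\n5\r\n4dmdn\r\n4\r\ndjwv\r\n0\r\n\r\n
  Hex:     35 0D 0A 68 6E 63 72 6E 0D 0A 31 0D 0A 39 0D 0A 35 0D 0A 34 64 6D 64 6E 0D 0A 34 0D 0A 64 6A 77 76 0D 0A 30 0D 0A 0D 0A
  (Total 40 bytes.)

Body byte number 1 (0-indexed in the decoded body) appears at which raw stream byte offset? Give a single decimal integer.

Answer: 4

Derivation:
Chunk 1: stream[0..1]='5' size=0x5=5, data at stream[3..8]='hncrn' -> body[0..5], body so far='hncrn'
Chunk 2: stream[10..11]='1' size=0x1=1, data at stream[13..14]='9' -> body[5..6], body so far='hncrn9'
Chunk 3: stream[16..17]='5' size=0x5=5, data at stream[19..24]='4dmdn' -> body[6..11], body so far='hncrn94dmdn'
Chunk 4: stream[26..27]='4' size=0x4=4, data at stream[29..33]='djwv' -> body[11..15], body so far='hncrn94dmdndjwv'
Chunk 5: stream[35..36]='0' size=0 (terminator). Final body='hncrn94dmdndjwv' (15 bytes)
Body byte 1 at stream offset 4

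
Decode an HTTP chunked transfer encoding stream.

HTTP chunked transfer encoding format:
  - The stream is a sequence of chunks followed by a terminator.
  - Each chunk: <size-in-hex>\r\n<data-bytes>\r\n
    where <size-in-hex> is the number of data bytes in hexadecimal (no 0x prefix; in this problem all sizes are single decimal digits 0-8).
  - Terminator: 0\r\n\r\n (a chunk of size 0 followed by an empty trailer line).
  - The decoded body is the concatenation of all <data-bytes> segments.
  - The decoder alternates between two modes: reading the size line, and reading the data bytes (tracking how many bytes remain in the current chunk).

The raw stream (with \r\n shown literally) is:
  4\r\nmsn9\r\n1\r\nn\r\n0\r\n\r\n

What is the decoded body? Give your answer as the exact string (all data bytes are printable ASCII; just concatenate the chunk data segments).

Answer: msn9n

Derivation:
Chunk 1: stream[0..1]='4' size=0x4=4, data at stream[3..7]='msn9' -> body[0..4], body so far='msn9'
Chunk 2: stream[9..10]='1' size=0x1=1, data at stream[12..13]='n' -> body[4..5], body so far='msn9n'
Chunk 3: stream[15..16]='0' size=0 (terminator). Final body='msn9n' (5 bytes)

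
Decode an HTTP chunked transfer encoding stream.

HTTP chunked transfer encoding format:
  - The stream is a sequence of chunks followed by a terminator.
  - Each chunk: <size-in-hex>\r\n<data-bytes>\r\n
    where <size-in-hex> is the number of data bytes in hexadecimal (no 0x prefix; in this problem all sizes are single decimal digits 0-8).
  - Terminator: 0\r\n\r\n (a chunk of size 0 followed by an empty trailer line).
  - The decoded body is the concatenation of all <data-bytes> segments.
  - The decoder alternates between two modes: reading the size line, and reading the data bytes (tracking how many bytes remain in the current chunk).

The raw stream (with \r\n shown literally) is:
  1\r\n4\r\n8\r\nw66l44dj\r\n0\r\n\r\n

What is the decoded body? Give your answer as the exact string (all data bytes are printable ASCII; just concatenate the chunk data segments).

Chunk 1: stream[0..1]='1' size=0x1=1, data at stream[3..4]='4' -> body[0..1], body so far='4'
Chunk 2: stream[6..7]='8' size=0x8=8, data at stream[9..17]='w66l44dj' -> body[1..9], body so far='4w66l44dj'
Chunk 3: stream[19..20]='0' size=0 (terminator). Final body='4w66l44dj' (9 bytes)

Answer: 4w66l44dj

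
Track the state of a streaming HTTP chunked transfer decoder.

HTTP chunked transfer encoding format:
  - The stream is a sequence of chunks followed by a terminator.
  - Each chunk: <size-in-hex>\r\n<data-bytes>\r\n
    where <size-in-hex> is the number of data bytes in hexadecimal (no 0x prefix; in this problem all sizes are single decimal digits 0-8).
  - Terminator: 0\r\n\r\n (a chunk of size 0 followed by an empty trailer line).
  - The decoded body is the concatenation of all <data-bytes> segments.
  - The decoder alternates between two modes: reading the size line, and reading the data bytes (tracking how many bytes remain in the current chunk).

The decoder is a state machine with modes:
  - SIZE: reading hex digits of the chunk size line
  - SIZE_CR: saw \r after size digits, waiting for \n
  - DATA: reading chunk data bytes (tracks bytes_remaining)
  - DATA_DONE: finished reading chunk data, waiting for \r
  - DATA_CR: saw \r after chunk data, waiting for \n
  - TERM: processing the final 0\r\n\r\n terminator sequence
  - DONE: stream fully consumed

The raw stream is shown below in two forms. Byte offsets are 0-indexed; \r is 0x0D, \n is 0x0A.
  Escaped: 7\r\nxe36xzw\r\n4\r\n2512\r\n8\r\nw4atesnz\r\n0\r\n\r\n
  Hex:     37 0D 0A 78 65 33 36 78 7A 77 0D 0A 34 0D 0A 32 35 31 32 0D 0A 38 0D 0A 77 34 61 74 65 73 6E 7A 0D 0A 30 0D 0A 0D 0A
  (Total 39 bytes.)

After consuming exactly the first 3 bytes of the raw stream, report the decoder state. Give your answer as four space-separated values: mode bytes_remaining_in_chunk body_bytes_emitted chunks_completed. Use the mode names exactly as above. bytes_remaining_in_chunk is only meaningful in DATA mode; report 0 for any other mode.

Answer: DATA 7 0 0

Derivation:
Byte 0 = '7': mode=SIZE remaining=0 emitted=0 chunks_done=0
Byte 1 = 0x0D: mode=SIZE_CR remaining=0 emitted=0 chunks_done=0
Byte 2 = 0x0A: mode=DATA remaining=7 emitted=0 chunks_done=0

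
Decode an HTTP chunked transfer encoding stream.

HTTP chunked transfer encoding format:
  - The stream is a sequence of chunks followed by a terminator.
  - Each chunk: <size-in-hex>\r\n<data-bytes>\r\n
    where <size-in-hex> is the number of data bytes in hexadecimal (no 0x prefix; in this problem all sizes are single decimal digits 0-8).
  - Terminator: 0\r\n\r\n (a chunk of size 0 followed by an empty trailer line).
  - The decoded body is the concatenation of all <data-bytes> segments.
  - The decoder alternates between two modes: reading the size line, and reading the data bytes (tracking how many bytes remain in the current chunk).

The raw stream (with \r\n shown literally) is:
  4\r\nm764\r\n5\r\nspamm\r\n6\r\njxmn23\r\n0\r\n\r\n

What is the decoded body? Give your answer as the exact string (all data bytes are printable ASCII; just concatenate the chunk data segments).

Answer: m764spammjxmn23

Derivation:
Chunk 1: stream[0..1]='4' size=0x4=4, data at stream[3..7]='m764' -> body[0..4], body so far='m764'
Chunk 2: stream[9..10]='5' size=0x5=5, data at stream[12..17]='spamm' -> body[4..9], body so far='m764spamm'
Chunk 3: stream[19..20]='6' size=0x6=6, data at stream[22..28]='jxmn23' -> body[9..15], body so far='m764spammjxmn23'
Chunk 4: stream[30..31]='0' size=0 (terminator). Final body='m764spammjxmn23' (15 bytes)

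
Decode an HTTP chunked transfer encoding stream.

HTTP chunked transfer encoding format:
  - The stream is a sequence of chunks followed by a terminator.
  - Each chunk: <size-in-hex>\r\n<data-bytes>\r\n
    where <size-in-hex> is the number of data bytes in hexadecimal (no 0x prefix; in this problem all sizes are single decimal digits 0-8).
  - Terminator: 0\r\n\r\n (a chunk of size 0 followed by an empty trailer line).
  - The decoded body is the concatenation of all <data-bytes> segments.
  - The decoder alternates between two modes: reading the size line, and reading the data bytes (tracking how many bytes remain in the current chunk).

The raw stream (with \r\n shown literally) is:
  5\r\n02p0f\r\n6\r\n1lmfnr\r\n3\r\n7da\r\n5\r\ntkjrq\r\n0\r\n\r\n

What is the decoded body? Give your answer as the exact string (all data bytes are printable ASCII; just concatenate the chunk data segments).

Chunk 1: stream[0..1]='5' size=0x5=5, data at stream[3..8]='02p0f' -> body[0..5], body so far='02p0f'
Chunk 2: stream[10..11]='6' size=0x6=6, data at stream[13..19]='1lmfnr' -> body[5..11], body so far='02p0f1lmfnr'
Chunk 3: stream[21..22]='3' size=0x3=3, data at stream[24..27]='7da' -> body[11..14], body so far='02p0f1lmfnr7da'
Chunk 4: stream[29..30]='5' size=0x5=5, data at stream[32..37]='tkjrq' -> body[14..19], body so far='02p0f1lmfnr7datkjrq'
Chunk 5: stream[39..40]='0' size=0 (terminator). Final body='02p0f1lmfnr7datkjrq' (19 bytes)

Answer: 02p0f1lmfnr7datkjrq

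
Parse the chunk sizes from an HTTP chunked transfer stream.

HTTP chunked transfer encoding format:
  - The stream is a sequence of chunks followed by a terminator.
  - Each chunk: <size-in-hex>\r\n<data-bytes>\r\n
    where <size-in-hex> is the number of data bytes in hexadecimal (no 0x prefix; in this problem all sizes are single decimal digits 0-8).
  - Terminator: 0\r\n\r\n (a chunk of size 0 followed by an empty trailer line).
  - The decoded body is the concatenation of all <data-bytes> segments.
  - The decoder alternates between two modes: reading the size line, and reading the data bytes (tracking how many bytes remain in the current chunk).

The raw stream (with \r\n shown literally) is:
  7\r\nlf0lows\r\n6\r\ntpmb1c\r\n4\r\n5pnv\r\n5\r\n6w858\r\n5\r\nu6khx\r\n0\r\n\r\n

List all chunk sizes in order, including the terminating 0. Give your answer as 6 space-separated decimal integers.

Chunk 1: stream[0..1]='7' size=0x7=7, data at stream[3..10]='lf0lows' -> body[0..7], body so far='lf0lows'
Chunk 2: stream[12..13]='6' size=0x6=6, data at stream[15..21]='tpmb1c' -> body[7..13], body so far='lf0lowstpmb1c'
Chunk 3: stream[23..24]='4' size=0x4=4, data at stream[26..30]='5pnv' -> body[13..17], body so far='lf0lowstpmb1c5pnv'
Chunk 4: stream[32..33]='5' size=0x5=5, data at stream[35..40]='6w858' -> body[17..22], body so far='lf0lowstpmb1c5pnv6w858'
Chunk 5: stream[42..43]='5' size=0x5=5, data at stream[45..50]='u6khx' -> body[22..27], body so far='lf0lowstpmb1c5pnv6w858u6khx'
Chunk 6: stream[52..53]='0' size=0 (terminator). Final body='lf0lowstpmb1c5pnv6w858u6khx' (27 bytes)

Answer: 7 6 4 5 5 0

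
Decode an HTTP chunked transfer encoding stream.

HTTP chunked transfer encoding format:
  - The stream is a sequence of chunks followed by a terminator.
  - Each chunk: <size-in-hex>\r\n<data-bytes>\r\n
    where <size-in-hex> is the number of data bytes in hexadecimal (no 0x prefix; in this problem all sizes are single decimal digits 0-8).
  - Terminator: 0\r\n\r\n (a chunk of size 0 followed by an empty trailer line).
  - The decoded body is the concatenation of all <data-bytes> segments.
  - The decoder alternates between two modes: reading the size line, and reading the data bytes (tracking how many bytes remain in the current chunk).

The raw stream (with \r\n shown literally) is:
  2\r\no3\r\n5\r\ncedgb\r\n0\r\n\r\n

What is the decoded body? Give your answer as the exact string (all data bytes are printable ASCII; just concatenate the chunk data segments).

Chunk 1: stream[0..1]='2' size=0x2=2, data at stream[3..5]='o3' -> body[0..2], body so far='o3'
Chunk 2: stream[7..8]='5' size=0x5=5, data at stream[10..15]='cedgb' -> body[2..7], body so far='o3cedgb'
Chunk 3: stream[17..18]='0' size=0 (terminator). Final body='o3cedgb' (7 bytes)

Answer: o3cedgb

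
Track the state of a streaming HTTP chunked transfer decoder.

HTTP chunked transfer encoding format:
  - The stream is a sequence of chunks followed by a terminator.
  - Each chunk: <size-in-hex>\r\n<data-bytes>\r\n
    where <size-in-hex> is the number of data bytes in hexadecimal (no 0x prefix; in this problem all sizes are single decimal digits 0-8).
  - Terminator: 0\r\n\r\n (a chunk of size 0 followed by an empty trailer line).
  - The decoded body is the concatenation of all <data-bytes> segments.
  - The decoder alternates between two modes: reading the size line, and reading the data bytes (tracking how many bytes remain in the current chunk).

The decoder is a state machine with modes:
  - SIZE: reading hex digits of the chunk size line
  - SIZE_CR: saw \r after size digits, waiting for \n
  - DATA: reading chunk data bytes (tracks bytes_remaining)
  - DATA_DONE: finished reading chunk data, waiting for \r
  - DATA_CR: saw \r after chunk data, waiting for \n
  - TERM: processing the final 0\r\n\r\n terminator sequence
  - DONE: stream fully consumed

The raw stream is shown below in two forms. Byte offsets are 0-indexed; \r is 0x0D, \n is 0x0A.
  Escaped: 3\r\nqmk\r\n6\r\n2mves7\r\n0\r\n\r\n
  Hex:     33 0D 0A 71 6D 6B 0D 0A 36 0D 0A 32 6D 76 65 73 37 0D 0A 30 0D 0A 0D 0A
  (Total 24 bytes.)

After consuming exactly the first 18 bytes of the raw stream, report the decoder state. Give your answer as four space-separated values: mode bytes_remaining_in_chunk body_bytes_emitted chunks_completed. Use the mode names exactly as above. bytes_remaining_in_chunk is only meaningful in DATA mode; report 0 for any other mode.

Byte 0 = '3': mode=SIZE remaining=0 emitted=0 chunks_done=0
Byte 1 = 0x0D: mode=SIZE_CR remaining=0 emitted=0 chunks_done=0
Byte 2 = 0x0A: mode=DATA remaining=3 emitted=0 chunks_done=0
Byte 3 = 'q': mode=DATA remaining=2 emitted=1 chunks_done=0
Byte 4 = 'm': mode=DATA remaining=1 emitted=2 chunks_done=0
Byte 5 = 'k': mode=DATA_DONE remaining=0 emitted=3 chunks_done=0
Byte 6 = 0x0D: mode=DATA_CR remaining=0 emitted=3 chunks_done=0
Byte 7 = 0x0A: mode=SIZE remaining=0 emitted=3 chunks_done=1
Byte 8 = '6': mode=SIZE remaining=0 emitted=3 chunks_done=1
Byte 9 = 0x0D: mode=SIZE_CR remaining=0 emitted=3 chunks_done=1
Byte 10 = 0x0A: mode=DATA remaining=6 emitted=3 chunks_done=1
Byte 11 = '2': mode=DATA remaining=5 emitted=4 chunks_done=1
Byte 12 = 'm': mode=DATA remaining=4 emitted=5 chunks_done=1
Byte 13 = 'v': mode=DATA remaining=3 emitted=6 chunks_done=1
Byte 14 = 'e': mode=DATA remaining=2 emitted=7 chunks_done=1
Byte 15 = 's': mode=DATA remaining=1 emitted=8 chunks_done=1
Byte 16 = '7': mode=DATA_DONE remaining=0 emitted=9 chunks_done=1
Byte 17 = 0x0D: mode=DATA_CR remaining=0 emitted=9 chunks_done=1

Answer: DATA_CR 0 9 1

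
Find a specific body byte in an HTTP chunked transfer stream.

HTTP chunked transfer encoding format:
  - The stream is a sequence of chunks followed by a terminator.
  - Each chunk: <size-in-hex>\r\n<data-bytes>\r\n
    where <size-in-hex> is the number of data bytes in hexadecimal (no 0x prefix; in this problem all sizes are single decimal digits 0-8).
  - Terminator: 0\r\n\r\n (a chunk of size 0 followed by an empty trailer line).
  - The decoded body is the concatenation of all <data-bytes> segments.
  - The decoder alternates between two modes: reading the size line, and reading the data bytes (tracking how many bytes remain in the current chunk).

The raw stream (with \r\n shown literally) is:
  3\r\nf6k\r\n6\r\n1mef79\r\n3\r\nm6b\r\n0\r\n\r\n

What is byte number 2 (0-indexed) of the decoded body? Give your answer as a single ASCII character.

Answer: k

Derivation:
Chunk 1: stream[0..1]='3' size=0x3=3, data at stream[3..6]='f6k' -> body[0..3], body so far='f6k'
Chunk 2: stream[8..9]='6' size=0x6=6, data at stream[11..17]='1mef79' -> body[3..9], body so far='f6k1mef79'
Chunk 3: stream[19..20]='3' size=0x3=3, data at stream[22..25]='m6b' -> body[9..12], body so far='f6k1mef79m6b'
Chunk 4: stream[27..28]='0' size=0 (terminator). Final body='f6k1mef79m6b' (12 bytes)
Body byte 2 = 'k'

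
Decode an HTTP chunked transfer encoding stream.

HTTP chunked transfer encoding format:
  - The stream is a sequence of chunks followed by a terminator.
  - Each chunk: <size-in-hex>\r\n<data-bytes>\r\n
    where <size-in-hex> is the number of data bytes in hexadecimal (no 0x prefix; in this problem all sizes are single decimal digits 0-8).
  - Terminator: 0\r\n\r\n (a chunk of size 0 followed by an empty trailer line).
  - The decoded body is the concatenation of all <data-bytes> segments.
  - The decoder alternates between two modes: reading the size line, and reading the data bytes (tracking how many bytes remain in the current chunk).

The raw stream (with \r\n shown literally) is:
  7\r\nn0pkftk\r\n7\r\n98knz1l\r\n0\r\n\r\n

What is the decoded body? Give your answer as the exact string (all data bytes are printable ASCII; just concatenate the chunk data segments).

Answer: n0pkftk98knz1l

Derivation:
Chunk 1: stream[0..1]='7' size=0x7=7, data at stream[3..10]='n0pkftk' -> body[0..7], body so far='n0pkftk'
Chunk 2: stream[12..13]='7' size=0x7=7, data at stream[15..22]='98knz1l' -> body[7..14], body so far='n0pkftk98knz1l'
Chunk 3: stream[24..25]='0' size=0 (terminator). Final body='n0pkftk98knz1l' (14 bytes)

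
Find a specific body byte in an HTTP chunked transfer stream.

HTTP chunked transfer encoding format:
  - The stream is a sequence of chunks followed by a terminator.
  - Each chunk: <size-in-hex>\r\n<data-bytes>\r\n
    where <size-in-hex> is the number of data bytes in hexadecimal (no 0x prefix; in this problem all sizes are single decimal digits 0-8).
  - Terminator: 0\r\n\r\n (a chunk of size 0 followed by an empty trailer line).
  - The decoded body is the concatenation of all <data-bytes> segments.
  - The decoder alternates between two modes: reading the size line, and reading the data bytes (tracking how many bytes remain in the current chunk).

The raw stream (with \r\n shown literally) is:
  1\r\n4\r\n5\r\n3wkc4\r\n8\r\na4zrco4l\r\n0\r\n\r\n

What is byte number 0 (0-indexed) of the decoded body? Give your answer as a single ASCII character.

Answer: 4

Derivation:
Chunk 1: stream[0..1]='1' size=0x1=1, data at stream[3..4]='4' -> body[0..1], body so far='4'
Chunk 2: stream[6..7]='5' size=0x5=5, data at stream[9..14]='3wkc4' -> body[1..6], body so far='43wkc4'
Chunk 3: stream[16..17]='8' size=0x8=8, data at stream[19..27]='a4zrco4l' -> body[6..14], body so far='43wkc4a4zrco4l'
Chunk 4: stream[29..30]='0' size=0 (terminator). Final body='43wkc4a4zrco4l' (14 bytes)
Body byte 0 = '4'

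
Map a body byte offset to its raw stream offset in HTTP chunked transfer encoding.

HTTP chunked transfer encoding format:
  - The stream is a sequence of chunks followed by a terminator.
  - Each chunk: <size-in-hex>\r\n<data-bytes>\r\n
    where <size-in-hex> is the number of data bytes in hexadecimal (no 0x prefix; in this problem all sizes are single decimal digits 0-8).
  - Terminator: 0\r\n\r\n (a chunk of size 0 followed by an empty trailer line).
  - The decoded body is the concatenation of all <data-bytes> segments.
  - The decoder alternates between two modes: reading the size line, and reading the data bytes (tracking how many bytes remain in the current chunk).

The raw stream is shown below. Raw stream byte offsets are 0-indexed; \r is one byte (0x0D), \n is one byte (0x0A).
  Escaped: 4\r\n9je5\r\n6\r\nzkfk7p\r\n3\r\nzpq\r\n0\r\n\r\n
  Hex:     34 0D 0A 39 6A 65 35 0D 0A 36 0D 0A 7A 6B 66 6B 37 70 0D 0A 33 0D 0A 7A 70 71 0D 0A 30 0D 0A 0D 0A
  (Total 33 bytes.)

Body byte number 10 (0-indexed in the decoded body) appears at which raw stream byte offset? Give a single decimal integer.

Chunk 1: stream[0..1]='4' size=0x4=4, data at stream[3..7]='9je5' -> body[0..4], body so far='9je5'
Chunk 2: stream[9..10]='6' size=0x6=6, data at stream[12..18]='zkfk7p' -> body[4..10], body so far='9je5zkfk7p'
Chunk 3: stream[20..21]='3' size=0x3=3, data at stream[23..26]='zpq' -> body[10..13], body so far='9je5zkfk7pzpq'
Chunk 4: stream[28..29]='0' size=0 (terminator). Final body='9je5zkfk7pzpq' (13 bytes)
Body byte 10 at stream offset 23

Answer: 23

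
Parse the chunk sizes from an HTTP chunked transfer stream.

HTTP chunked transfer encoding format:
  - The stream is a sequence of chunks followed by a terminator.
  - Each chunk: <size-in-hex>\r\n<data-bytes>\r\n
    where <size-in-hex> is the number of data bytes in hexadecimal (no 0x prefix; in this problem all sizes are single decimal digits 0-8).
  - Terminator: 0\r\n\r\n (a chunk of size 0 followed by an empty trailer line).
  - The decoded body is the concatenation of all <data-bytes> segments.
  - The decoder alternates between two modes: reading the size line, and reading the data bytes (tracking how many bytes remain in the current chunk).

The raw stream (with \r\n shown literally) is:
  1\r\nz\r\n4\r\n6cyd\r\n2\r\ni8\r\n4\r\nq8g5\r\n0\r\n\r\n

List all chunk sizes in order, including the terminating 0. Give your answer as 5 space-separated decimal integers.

Chunk 1: stream[0..1]='1' size=0x1=1, data at stream[3..4]='z' -> body[0..1], body so far='z'
Chunk 2: stream[6..7]='4' size=0x4=4, data at stream[9..13]='6cyd' -> body[1..5], body so far='z6cyd'
Chunk 3: stream[15..16]='2' size=0x2=2, data at stream[18..20]='i8' -> body[5..7], body so far='z6cydi8'
Chunk 4: stream[22..23]='4' size=0x4=4, data at stream[25..29]='q8g5' -> body[7..11], body so far='z6cydi8q8g5'
Chunk 5: stream[31..32]='0' size=0 (terminator). Final body='z6cydi8q8g5' (11 bytes)

Answer: 1 4 2 4 0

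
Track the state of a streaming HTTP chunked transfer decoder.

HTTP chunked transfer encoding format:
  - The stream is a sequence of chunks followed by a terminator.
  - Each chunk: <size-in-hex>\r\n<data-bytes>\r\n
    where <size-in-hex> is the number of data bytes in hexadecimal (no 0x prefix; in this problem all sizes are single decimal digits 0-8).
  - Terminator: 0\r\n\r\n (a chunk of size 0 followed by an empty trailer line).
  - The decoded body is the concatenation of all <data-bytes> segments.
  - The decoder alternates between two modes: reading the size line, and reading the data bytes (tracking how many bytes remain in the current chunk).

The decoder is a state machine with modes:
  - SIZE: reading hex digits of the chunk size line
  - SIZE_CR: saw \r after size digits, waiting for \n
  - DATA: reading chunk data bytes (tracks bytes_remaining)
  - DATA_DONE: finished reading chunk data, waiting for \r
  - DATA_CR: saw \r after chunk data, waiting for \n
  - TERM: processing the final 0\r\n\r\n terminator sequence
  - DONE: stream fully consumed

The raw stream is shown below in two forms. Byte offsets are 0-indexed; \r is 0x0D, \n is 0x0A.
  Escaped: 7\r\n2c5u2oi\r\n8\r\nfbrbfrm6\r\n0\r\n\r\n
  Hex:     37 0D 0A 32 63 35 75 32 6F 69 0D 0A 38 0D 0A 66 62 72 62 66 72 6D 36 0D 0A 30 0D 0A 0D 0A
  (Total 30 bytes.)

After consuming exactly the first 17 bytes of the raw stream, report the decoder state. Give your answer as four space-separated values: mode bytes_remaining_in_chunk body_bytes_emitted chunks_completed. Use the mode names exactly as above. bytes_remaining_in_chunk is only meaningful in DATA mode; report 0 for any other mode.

Byte 0 = '7': mode=SIZE remaining=0 emitted=0 chunks_done=0
Byte 1 = 0x0D: mode=SIZE_CR remaining=0 emitted=0 chunks_done=0
Byte 2 = 0x0A: mode=DATA remaining=7 emitted=0 chunks_done=0
Byte 3 = '2': mode=DATA remaining=6 emitted=1 chunks_done=0
Byte 4 = 'c': mode=DATA remaining=5 emitted=2 chunks_done=0
Byte 5 = '5': mode=DATA remaining=4 emitted=3 chunks_done=0
Byte 6 = 'u': mode=DATA remaining=3 emitted=4 chunks_done=0
Byte 7 = '2': mode=DATA remaining=2 emitted=5 chunks_done=0
Byte 8 = 'o': mode=DATA remaining=1 emitted=6 chunks_done=0
Byte 9 = 'i': mode=DATA_DONE remaining=0 emitted=7 chunks_done=0
Byte 10 = 0x0D: mode=DATA_CR remaining=0 emitted=7 chunks_done=0
Byte 11 = 0x0A: mode=SIZE remaining=0 emitted=7 chunks_done=1
Byte 12 = '8': mode=SIZE remaining=0 emitted=7 chunks_done=1
Byte 13 = 0x0D: mode=SIZE_CR remaining=0 emitted=7 chunks_done=1
Byte 14 = 0x0A: mode=DATA remaining=8 emitted=7 chunks_done=1
Byte 15 = 'f': mode=DATA remaining=7 emitted=8 chunks_done=1
Byte 16 = 'b': mode=DATA remaining=6 emitted=9 chunks_done=1

Answer: DATA 6 9 1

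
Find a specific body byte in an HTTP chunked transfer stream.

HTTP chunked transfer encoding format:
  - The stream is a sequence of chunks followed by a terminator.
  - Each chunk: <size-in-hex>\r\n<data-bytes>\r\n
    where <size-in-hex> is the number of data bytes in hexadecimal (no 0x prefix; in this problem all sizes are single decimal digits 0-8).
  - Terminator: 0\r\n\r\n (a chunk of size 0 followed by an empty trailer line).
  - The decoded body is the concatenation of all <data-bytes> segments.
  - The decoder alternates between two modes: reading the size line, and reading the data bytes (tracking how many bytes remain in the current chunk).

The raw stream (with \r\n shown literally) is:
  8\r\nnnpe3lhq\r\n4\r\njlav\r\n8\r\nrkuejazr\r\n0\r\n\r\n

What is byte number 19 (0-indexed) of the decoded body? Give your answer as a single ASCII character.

Answer: r

Derivation:
Chunk 1: stream[0..1]='8' size=0x8=8, data at stream[3..11]='nnpe3lhq' -> body[0..8], body so far='nnpe3lhq'
Chunk 2: stream[13..14]='4' size=0x4=4, data at stream[16..20]='jlav' -> body[8..12], body so far='nnpe3lhqjlav'
Chunk 3: stream[22..23]='8' size=0x8=8, data at stream[25..33]='rkuejazr' -> body[12..20], body so far='nnpe3lhqjlavrkuejazr'
Chunk 4: stream[35..36]='0' size=0 (terminator). Final body='nnpe3lhqjlavrkuejazr' (20 bytes)
Body byte 19 = 'r'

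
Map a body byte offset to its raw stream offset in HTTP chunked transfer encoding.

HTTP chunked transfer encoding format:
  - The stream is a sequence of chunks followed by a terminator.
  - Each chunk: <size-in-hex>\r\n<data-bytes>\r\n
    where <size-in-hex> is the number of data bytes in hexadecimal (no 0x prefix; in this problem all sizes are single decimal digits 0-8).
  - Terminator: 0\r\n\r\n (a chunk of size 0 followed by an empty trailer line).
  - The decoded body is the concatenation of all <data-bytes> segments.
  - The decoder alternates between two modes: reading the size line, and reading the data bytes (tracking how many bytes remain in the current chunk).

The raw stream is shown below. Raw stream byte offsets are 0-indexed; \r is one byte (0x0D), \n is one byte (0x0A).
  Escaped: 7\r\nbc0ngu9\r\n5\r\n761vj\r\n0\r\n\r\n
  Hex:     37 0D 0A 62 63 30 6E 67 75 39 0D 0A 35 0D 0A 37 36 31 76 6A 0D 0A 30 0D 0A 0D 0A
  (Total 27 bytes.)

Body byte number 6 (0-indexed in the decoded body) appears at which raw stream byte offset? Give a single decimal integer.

Chunk 1: stream[0..1]='7' size=0x7=7, data at stream[3..10]='bc0ngu9' -> body[0..7], body so far='bc0ngu9'
Chunk 2: stream[12..13]='5' size=0x5=5, data at stream[15..20]='761vj' -> body[7..12], body so far='bc0ngu9761vj'
Chunk 3: stream[22..23]='0' size=0 (terminator). Final body='bc0ngu9761vj' (12 bytes)
Body byte 6 at stream offset 9

Answer: 9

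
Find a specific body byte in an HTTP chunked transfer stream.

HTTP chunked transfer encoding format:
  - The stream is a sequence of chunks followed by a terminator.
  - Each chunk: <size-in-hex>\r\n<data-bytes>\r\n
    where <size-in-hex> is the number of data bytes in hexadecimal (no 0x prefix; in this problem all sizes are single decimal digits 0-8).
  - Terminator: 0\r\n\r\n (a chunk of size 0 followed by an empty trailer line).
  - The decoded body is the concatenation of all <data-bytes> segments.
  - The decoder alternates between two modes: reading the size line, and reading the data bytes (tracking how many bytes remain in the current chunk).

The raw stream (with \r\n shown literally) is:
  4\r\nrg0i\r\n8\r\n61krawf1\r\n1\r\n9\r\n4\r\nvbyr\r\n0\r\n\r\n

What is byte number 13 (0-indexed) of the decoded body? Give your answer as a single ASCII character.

Chunk 1: stream[0..1]='4' size=0x4=4, data at stream[3..7]='rg0i' -> body[0..4], body so far='rg0i'
Chunk 2: stream[9..10]='8' size=0x8=8, data at stream[12..20]='61krawf1' -> body[4..12], body so far='rg0i61krawf1'
Chunk 3: stream[22..23]='1' size=0x1=1, data at stream[25..26]='9' -> body[12..13], body so far='rg0i61krawf19'
Chunk 4: stream[28..29]='4' size=0x4=4, data at stream[31..35]='vbyr' -> body[13..17], body so far='rg0i61krawf19vbyr'
Chunk 5: stream[37..38]='0' size=0 (terminator). Final body='rg0i61krawf19vbyr' (17 bytes)
Body byte 13 = 'v'

Answer: v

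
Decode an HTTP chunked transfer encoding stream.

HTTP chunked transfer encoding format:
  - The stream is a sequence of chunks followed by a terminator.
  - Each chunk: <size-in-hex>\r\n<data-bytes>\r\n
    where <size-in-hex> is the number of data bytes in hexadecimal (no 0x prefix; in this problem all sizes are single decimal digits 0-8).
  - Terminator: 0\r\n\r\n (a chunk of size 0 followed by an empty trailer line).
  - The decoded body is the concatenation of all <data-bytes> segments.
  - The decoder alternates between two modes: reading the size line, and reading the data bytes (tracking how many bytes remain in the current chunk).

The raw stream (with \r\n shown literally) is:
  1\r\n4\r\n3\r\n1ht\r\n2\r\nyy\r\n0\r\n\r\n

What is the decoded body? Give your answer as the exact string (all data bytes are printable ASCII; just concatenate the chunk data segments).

Chunk 1: stream[0..1]='1' size=0x1=1, data at stream[3..4]='4' -> body[0..1], body so far='4'
Chunk 2: stream[6..7]='3' size=0x3=3, data at stream[9..12]='1ht' -> body[1..4], body so far='41ht'
Chunk 3: stream[14..15]='2' size=0x2=2, data at stream[17..19]='yy' -> body[4..6], body so far='41htyy'
Chunk 4: stream[21..22]='0' size=0 (terminator). Final body='41htyy' (6 bytes)

Answer: 41htyy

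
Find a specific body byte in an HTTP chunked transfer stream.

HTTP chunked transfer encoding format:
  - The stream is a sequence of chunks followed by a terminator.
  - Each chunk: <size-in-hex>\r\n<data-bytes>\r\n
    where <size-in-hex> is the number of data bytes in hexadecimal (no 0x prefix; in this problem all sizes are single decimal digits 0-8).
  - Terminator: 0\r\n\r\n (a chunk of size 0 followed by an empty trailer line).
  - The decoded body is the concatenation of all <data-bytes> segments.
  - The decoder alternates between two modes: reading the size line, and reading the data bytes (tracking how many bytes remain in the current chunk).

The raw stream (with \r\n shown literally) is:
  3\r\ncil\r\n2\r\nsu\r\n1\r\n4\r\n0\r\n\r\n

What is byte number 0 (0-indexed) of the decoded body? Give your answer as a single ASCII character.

Chunk 1: stream[0..1]='3' size=0x3=3, data at stream[3..6]='cil' -> body[0..3], body so far='cil'
Chunk 2: stream[8..9]='2' size=0x2=2, data at stream[11..13]='su' -> body[3..5], body so far='cilsu'
Chunk 3: stream[15..16]='1' size=0x1=1, data at stream[18..19]='4' -> body[5..6], body so far='cilsu4'
Chunk 4: stream[21..22]='0' size=0 (terminator). Final body='cilsu4' (6 bytes)
Body byte 0 = 'c'

Answer: c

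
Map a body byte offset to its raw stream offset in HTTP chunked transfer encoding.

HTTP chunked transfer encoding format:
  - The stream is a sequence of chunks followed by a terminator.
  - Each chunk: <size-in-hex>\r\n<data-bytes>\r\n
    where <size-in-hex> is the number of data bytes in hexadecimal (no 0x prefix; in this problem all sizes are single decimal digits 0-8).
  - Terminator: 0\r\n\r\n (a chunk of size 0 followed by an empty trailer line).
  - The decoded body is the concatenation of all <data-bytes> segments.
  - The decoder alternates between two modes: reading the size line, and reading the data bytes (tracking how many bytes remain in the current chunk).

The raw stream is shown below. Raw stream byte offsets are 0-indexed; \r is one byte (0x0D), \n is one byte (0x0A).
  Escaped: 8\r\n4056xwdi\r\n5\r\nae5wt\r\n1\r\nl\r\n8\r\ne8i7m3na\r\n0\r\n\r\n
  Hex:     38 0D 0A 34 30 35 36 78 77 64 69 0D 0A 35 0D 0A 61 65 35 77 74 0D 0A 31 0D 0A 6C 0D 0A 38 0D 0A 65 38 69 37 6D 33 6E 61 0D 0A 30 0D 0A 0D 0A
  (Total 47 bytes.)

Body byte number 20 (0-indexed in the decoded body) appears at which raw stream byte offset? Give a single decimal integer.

Chunk 1: stream[0..1]='8' size=0x8=8, data at stream[3..11]='4056xwdi' -> body[0..8], body so far='4056xwdi'
Chunk 2: stream[13..14]='5' size=0x5=5, data at stream[16..21]='ae5wt' -> body[8..13], body so far='4056xwdiae5wt'
Chunk 3: stream[23..24]='1' size=0x1=1, data at stream[26..27]='l' -> body[13..14], body so far='4056xwdiae5wtl'
Chunk 4: stream[29..30]='8' size=0x8=8, data at stream[32..40]='e8i7m3na' -> body[14..22], body so far='4056xwdiae5wtle8i7m3na'
Chunk 5: stream[42..43]='0' size=0 (terminator). Final body='4056xwdiae5wtle8i7m3na' (22 bytes)
Body byte 20 at stream offset 38

Answer: 38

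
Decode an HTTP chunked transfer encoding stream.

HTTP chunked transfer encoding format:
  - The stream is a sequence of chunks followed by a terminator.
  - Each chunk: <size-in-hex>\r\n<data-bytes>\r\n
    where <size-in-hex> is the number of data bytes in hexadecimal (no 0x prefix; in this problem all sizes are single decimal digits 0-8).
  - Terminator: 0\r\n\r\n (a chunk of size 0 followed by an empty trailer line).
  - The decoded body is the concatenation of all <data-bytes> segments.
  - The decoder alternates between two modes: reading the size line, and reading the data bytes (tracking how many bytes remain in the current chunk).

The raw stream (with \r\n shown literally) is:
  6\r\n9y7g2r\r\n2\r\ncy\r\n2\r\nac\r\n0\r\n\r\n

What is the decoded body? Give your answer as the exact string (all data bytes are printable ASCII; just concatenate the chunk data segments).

Answer: 9y7g2rcyac

Derivation:
Chunk 1: stream[0..1]='6' size=0x6=6, data at stream[3..9]='9y7g2r' -> body[0..6], body so far='9y7g2r'
Chunk 2: stream[11..12]='2' size=0x2=2, data at stream[14..16]='cy' -> body[6..8], body so far='9y7g2rcy'
Chunk 3: stream[18..19]='2' size=0x2=2, data at stream[21..23]='ac' -> body[8..10], body so far='9y7g2rcyac'
Chunk 4: stream[25..26]='0' size=0 (terminator). Final body='9y7g2rcyac' (10 bytes)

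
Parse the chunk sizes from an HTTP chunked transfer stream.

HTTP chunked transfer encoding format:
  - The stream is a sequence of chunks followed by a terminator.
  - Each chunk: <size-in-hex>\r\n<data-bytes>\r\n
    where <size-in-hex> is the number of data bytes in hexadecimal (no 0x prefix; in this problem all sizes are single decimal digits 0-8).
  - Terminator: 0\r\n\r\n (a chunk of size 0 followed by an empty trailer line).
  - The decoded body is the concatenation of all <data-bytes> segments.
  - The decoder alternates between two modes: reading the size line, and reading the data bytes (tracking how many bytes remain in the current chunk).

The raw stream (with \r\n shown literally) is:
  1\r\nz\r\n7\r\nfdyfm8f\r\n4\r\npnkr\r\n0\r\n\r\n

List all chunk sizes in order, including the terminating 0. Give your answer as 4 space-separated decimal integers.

Answer: 1 7 4 0

Derivation:
Chunk 1: stream[0..1]='1' size=0x1=1, data at stream[3..4]='z' -> body[0..1], body so far='z'
Chunk 2: stream[6..7]='7' size=0x7=7, data at stream[9..16]='fdyfm8f' -> body[1..8], body so far='zfdyfm8f'
Chunk 3: stream[18..19]='4' size=0x4=4, data at stream[21..25]='pnkr' -> body[8..12], body so far='zfdyfm8fpnkr'
Chunk 4: stream[27..28]='0' size=0 (terminator). Final body='zfdyfm8fpnkr' (12 bytes)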